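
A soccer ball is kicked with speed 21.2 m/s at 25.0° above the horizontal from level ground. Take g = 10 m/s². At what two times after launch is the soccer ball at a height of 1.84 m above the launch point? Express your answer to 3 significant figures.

0.237 s and 1.56 s

v_y0 = 21.2 sin 25.0° = 8.960 m/s.
Set y = v_y0 t − ½ g t² = 1.84: 5.000 t² − 8.960 t + 1.84 = 0.
t = [8.960 ± √(80.28 − 36.80)] / 10 = (8.960 ± 6.594) / 10, giving t = 0.237 s or t = 1.56 s.
So the soccer ball is at 1.84 m at t = 0.237 s (rising) and t = 1.56 s (falling).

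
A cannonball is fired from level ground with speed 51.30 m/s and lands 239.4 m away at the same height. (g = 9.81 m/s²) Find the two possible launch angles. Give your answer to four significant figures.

31.59° and 58.41°

Level-ground range: R = v₀² sin(2θ)/g ⇒ sin 2θ = R g / v₀² = 239.4×9.81/51.30² = 0.8924.
2θ = arcsin(0.8924) = 63.176° or 180° − 63.176° = 116.824°.
So θ = 31.59° or θ = 58.41°.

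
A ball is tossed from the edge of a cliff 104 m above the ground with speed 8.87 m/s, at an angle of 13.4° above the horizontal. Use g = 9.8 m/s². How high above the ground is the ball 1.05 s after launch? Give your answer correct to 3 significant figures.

v_y0 = 8.87 sin 13.4° = 2.056 m/s.
y(t) = 104 + v_y0 t − ½ g t² = 104 + 2.056×1.05 − ½×9.8×1.05² = 101 m.

101 m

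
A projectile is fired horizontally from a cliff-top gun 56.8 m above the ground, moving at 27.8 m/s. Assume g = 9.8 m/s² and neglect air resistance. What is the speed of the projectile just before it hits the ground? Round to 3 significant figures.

43.4 m/s

Fall time: t = √(2 × 56.8 / 9.8) = 3.405 s.
At impact: v_x = 27.8 m/s (unchanged), v_y = g t = 9.8 × 3.405 = 33.37 m/s.
Speed = √(v_x² + v_y²) = √(772.8 + 1114) = 43.4 m/s.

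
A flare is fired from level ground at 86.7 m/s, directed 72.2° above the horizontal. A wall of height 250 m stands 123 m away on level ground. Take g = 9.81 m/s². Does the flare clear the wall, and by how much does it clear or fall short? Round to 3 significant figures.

v_x = 86.7 cos 72.2° = 26.50 m/s; v_y0 = 86.7 sin 72.2° = 82.55 m/s.
Time to reach the wall: t = 123 / 26.50 = 4.642 s.
Height at that point: y = 82.55×4.642 − 4.905×4.642² = 277.5 m.
That is 277.5 − 250 = 27.5 m above the top of the wall, so the flare clears it.

Yes — it clears the wall by 27.5 m.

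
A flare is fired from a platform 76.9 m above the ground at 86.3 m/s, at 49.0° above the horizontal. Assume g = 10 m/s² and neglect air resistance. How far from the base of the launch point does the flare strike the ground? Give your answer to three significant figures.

Components: v_x = 86.3 cos 49.0° = 56.62 m/s, v_y = 86.3 sin 49.0° = 65.13 m/s.
Vertical: 0 = 76.9 + 65.13 t − ½(10) t² ⇒ 5.000 t² − 65.13 t − 76.9 = 0.
t = [65.13 + √(4242 + 1538)] / 10.00 = 14.12 s.
Horizontal: R = v_x · t = 56.62 × 14.12 = 799 m.

799 m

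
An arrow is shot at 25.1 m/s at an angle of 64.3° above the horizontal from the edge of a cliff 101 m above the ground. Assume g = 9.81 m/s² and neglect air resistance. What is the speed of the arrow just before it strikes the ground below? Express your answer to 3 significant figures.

51.1 m/s

v_x = 25.1 cos 64.3° = 10.88 m/s is unchanged throughout.
For the vertical component, v_y² = v_y0² + 2 g h = (22.62)² + 2×9.81×101 = 2493, so |v_y| = 49.93 m/s.
Impact speed = √(v_x² + v_y²) = √(118.4 + 2493) = 51.1 m/s.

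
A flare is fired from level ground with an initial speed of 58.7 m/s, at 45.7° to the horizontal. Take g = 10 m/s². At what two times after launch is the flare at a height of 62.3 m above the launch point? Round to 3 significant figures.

1.92 s and 6.48 s

v_y0 = 58.7 sin 45.7° = 42.01 m/s.
Set y = v_y0 t − ½ g t² = 62.3: 5.000 t² − 42.01 t + 62.3 = 0.
t = [42.01 ± √(1765 − 1246)] / 10 = (42.01 ± 22.78) / 10, giving t = 1.92 s or t = 6.48 s.
So the flare is at 62.3 m at t = 1.92 s (rising) and t = 6.48 s (falling).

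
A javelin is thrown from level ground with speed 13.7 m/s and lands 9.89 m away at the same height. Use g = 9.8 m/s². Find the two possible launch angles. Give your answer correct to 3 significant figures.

15.5° and 74.5°

Level-ground range: R = v₀² sin(2θ)/g ⇒ sin 2θ = R g / v₀² = 9.89×9.8/13.7² = 0.5164.
2θ = arcsin(0.5164) = 31.09° or 180° − 31.09° = 148.91°.
So θ = 15.5° or θ = 74.5°.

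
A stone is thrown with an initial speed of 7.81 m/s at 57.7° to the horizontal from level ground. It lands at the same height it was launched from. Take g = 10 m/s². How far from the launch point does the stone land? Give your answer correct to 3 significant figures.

Components: v_x = 7.81 cos 57.7° = 4.173 m/s, v_y = 7.81 sin 57.7° = 6.601 m/s.
Time of flight (same landing height): t = 2 v_y / g = 2 × 6.601 / 10 = 1.320 s.
Range: R = v_x · t = 4.173 × 1.320 = 5.51 m.

5.51 m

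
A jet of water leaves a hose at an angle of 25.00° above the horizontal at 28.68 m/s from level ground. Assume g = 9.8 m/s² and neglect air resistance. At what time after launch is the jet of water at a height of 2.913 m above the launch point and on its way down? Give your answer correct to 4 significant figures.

v_y0 = 28.68 sin 25.00° = 12.121 m/s.
Set y = v_y0 t − ½ g t² = 2.913: 4.900 t² − 12.121 t + 2.913 = 0.
t = [12.121 ± √(146.92 − 57.095)] / 9.8 = (12.121 ± 9.4776) / 9.8, giving t = 0.2697 s or t = 2.204 s.
On the way down corresponds to the larger root: t = 2.204 s.

2.204 s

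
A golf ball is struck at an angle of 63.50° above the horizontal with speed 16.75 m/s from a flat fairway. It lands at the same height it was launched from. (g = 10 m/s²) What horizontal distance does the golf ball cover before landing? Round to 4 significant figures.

Components: v_x = 16.75 cos 63.50° = 7.4738 m/s, v_y = 16.75 sin 63.50° = 14.990 m/s.
Time of flight (same landing height): t = 2 v_y / g = 2 × 14.990 / 10 = 2.9980 s.
Range: R = v_x · t = 7.4738 × 2.9980 = 22.41 m.

22.41 m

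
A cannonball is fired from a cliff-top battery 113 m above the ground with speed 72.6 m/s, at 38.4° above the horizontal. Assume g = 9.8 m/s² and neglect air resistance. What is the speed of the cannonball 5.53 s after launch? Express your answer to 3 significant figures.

v_x = 72.6 cos 38.4° = 56.90 m/s (constant).
v_y(t) = 72.6 sin 38.4° − g t = 45.10 − 9.8 × 5.53 = -9.094 m/s.
Speed = √(v_x² + v_y²) = √(3238 + 82.70) = 57.6 m/s.

57.6 m/s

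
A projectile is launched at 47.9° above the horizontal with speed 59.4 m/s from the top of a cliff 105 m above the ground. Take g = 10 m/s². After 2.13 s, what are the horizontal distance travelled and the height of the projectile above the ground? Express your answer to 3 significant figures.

v_x = 59.4 cos 47.9° = 39.82 m/s; v_y0 = 59.4 sin 47.9° = 44.07 m/s.
x = v_x t = 39.82 × 2.13 = 84.8 m.
y = 105 + v_y0 t − ½ g t² = 176 m.

x = 84.8 m, y = 176 m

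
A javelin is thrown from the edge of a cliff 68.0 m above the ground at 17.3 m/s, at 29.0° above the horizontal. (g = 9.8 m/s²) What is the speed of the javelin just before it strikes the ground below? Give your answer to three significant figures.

40.4 m/s

v_x = 17.3 cos 29.0° = 15.13 m/s is unchanged throughout.
For the vertical component, v_y² = v_y0² + 2 g h = (8.387)² + 2×9.8×68.0 = 1403, so |v_y| = 37.46 m/s.
Impact speed = √(v_x² + v_y²) = √(228.9 + 1403) = 40.4 m/s.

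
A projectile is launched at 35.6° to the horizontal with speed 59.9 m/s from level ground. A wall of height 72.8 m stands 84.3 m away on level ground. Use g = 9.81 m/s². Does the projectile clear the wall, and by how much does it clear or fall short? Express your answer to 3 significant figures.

v_x = 59.9 cos 35.6° = 48.70 m/s; v_y0 = 59.9 sin 35.6° = 34.87 m/s.
Time to reach the wall: t = 84.3 / 48.70 = 1.731 s.
Height at that point: y = 34.87×1.731 − 4.905×1.731² = 45.66 m.
That is 72.8 − 45.66 = 27.1 m below the top of the wall, so the projectile does not clear it.

No — it falls 27.1 m short of clearing the wall.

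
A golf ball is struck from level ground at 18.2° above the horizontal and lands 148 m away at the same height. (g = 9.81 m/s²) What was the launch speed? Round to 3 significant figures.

On level ground, R = v₀² sin(2θ) / g, so v₀ = √(R g / sin 2θ).
sin(2 × 18.2°) = 0.5934.
v₀ = √(148 × 9.81 / 0.5934) = √2447 = 49.5 m/s.

49.5 m/s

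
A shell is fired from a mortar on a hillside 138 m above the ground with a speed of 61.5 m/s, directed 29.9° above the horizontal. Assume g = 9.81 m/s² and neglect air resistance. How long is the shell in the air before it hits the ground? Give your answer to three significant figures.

9.28 s

Vertical component: v_y = 61.5 sin 29.9° = 30.66 m/s.
Taking up as positive with launch at y = 138 m, landing at y = 0: 0 = 138 + 30.66 t − ½(9.81) t².
Solving 4.905 t² − 30.66 t − 138 = 0 gives t = [30.66 + √(30.66² + 4·4.905·138)] / 9.810 = 9.28 s.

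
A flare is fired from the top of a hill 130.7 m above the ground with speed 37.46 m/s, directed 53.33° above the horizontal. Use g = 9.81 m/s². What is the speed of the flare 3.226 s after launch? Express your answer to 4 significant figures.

v_x = 37.46 cos 53.33° = 22.371 m/s (constant).
v_y(t) = 37.46 sin 53.33° − g t = 30.046 − 9.81 × 3.226 = -1.6011 m/s.
Speed = √(v_x² + v_y²) = √(500.46 + 2.5635) = 22.43 m/s.

22.43 m/s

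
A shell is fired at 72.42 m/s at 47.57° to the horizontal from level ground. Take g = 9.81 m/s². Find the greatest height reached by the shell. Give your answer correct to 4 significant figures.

Vertical component of launch velocity: v_y = 72.42 sin 47.57° = 53.453 m/s.
At the highest point the vertical velocity is zero, so v_y² = 2 g h_max.
h_max = (53.453)² / (2 × 9.81) = 2857.2 / 19.62 = 145.6 m.

145.6 m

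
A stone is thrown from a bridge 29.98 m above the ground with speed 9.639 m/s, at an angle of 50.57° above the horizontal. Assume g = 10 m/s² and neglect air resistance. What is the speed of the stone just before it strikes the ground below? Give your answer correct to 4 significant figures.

v_x = 9.639 cos 50.57° = 6.1221 m/s is unchanged throughout.
For the vertical component, v_y² = v_y0² + 2 g h = (7.4452)² + 2×10×29.98 = 655.03, so |v_y| = 25.594 m/s.
Impact speed = √(v_x² + v_y²) = √(37.480 + 655.03) = 26.32 m/s.

26.32 m/s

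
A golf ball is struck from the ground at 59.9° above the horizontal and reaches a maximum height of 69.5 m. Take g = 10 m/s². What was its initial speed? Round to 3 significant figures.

At maximum height v_y = 0, so (v₀ sin θ)² = 2 g H.
v₀ sin 59.9° = √(2 × 10 × 69.5) = 37.28 m/s.
v₀ = 37.28 / sin 59.9° = 37.28 / 0.8652 = 43.1 m/s.

43.1 m/s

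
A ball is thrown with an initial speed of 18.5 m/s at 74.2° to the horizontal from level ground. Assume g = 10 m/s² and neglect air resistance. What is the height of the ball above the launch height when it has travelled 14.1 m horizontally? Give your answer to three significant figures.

10.7 m

v_x = 18.5 cos 74.2° = 5.037 m/s, v_y0 = 18.5 sin 74.2° = 17.80 m/s.
Time to reach x = 14.1 m: t = x / v_x = 14.1 / 5.037 = 2.799 s.
y = v_y0 t − ½ g t² = 17.80×2.799 − 5.000×2.799² = 10.7 m.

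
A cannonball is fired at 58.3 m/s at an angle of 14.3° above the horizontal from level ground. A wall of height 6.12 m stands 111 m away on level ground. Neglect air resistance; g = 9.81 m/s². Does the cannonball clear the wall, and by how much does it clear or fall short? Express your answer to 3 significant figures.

Yes — it clears the wall by 3.24 m.

v_x = 58.3 cos 14.3° = 56.49 m/s; v_y0 = 58.3 sin 14.3° = 14.40 m/s.
Time to reach the wall: t = 111 / 56.49 = 1.965 s.
Height at that point: y = 14.40×1.965 − 4.905×1.965² = 9.357 m.
That is 9.357 − 6.12 = 3.24 m above the top of the wall, so the cannonball clears it.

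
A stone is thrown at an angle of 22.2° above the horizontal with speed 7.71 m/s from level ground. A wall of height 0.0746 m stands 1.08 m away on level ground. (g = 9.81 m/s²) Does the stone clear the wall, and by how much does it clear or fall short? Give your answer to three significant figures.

v_x = 7.71 cos 22.2° = 7.138 m/s; v_y0 = 7.71 sin 22.2° = 2.913 m/s.
Time to reach the wall: t = 1.08 / 7.138 = 0.1513 s.
Height at that point: y = 2.913×0.1513 − 4.905×0.1513² = 0.3285 m.
That is 0.3285 − 0.0746 = 0.254 m above the top of the wall, so the stone clears it.

Yes — it clears the wall by 0.254 m.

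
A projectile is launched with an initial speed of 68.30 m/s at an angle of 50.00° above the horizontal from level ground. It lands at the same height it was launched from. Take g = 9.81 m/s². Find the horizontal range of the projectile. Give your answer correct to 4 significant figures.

Components: v_x = 68.30 cos 50.00° = 43.902 m/s, v_y = 68.30 sin 50.00° = 52.321 m/s.
Time of flight (same landing height): t = 2 v_y / g = 2 × 52.321 / 9.81 = 10.667 s.
Range: R = v_x · t = 43.902 × 10.667 = 468.3 m.

468.3 m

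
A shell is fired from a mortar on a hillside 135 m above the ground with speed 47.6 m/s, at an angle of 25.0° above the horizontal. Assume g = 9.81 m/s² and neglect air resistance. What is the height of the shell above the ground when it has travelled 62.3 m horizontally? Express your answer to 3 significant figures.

v_x = 47.6 cos 25.0° = 43.14 m/s, v_y0 = 47.6 sin 25.0° = 20.12 m/s.
Time to reach x = 62.3 m: t = x / v_x = 62.3 / 43.14 = 1.444 s.
y = 135 + v_y0 t − ½ g t² = 135 + 20.12×1.444 − 4.905×1.444² = 154 m.

154 m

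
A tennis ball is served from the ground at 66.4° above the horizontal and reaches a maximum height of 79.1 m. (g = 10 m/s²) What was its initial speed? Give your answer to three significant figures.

43.4 m/s

At maximum height v_y = 0, so (v₀ sin θ)² = 2 g H.
v₀ sin 66.4° = √(2 × 10 × 79.1) = 39.77 m/s.
v₀ = 39.77 / sin 66.4° = 39.77 / 0.9164 = 43.4 m/s.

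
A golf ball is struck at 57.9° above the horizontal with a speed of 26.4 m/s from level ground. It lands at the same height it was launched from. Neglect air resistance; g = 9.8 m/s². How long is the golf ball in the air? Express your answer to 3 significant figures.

Vertical component: v_y = 26.4 sin 57.9° = 22.36 m/s.
For a projectile landing at launch height, time of flight is t = 2 v_y / g = 2 × 22.36 / 9.8 = 4.56 s.

4.56 s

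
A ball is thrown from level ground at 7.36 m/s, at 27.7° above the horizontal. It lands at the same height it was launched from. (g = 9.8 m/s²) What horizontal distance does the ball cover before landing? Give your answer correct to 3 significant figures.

For level ground, R = v₀² sin(2θ) / g.
sin(2 × 27.7°) = sin 55.40° = 0.8231.
R = (7.36)² × 0.8231 / 9.8 = 4.55 m.

4.55 m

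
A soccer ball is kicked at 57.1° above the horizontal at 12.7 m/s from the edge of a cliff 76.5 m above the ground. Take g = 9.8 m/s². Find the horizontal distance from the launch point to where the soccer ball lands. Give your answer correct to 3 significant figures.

Components: v_x = 12.7 cos 57.1° = 6.898 m/s, v_y = 12.7 sin 57.1° = 10.66 m/s.
Vertical: 0 = 76.5 + 10.66 t − ½(9.8) t² ⇒ 4.900 t² − 10.66 t − 76.5 = 0.
t = [10.66 + √(113.6 + 1499)] / 9.800 = 5.185 s.
Horizontal: R = v_x · t = 6.898 × 5.185 = 35.8 m.

35.8 m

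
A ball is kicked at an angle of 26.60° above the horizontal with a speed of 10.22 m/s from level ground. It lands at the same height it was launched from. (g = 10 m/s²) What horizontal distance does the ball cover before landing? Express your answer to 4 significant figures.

8.364 m

Components: v_x = 10.22 cos 26.60° = 9.1383 m/s, v_y = 10.22 sin 26.60° = 4.5761 m/s.
Time of flight (same landing height): t = 2 v_y / g = 2 × 4.5761 / 10 = 0.91522 s.
Range: R = v_x · t = 9.1383 × 0.91522 = 8.364 m.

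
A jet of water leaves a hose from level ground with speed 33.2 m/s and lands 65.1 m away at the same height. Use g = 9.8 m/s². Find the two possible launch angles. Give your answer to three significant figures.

17.7° and 72.3°

Level-ground range: R = v₀² sin(2θ)/g ⇒ sin 2θ = R g / v₀² = 65.1×9.8/33.2² = 0.5788.
2θ = arcsin(0.5788) = 35.37° or 180° − 35.37° = 144.63°.
So θ = 17.7° or θ = 72.3°.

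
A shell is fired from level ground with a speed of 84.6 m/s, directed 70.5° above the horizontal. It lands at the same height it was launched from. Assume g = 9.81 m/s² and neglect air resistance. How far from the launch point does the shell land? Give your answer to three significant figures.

For level ground, R = v₀² sin(2θ) / g.
sin(2 × 70.5°) = sin 141.0° = 0.6293.
R = (84.6)² × 0.6293 / 9.81 = 459 m.

459 m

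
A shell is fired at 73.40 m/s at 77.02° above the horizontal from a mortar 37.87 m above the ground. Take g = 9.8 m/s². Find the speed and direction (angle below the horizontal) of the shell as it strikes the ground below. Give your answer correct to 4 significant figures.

v_x = 73.40 cos 77.02° = 16.486 m/s (constant).
|v_y| at impact = √((71.525)² + 2×9.8×37.87) = 76.538 m/s.
Speed = √(16.486² + 76.538²) = 78.29 m/s; angle = arctan(76.538/16.486) = 77.84° below horizontal.

78.29 m/s at 77.84° below the horizontal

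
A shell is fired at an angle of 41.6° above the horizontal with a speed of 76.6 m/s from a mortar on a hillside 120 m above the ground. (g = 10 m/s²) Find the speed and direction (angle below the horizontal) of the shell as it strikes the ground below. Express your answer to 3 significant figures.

90.9 m/s at 51.0° below the horizontal

v_x = 76.6 cos 41.6° = 57.28 m/s (constant).
|v_y| at impact = √((50.86)² + 2×10×120) = 70.62 m/s.
Speed = √(57.28² + 70.62²) = 90.9 m/s; angle = arctan(70.62/57.28) = 51.0° below horizontal.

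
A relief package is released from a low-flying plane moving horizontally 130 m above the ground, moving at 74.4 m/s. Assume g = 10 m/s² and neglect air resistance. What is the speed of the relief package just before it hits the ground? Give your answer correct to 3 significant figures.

90.2 m/s

Fall time: t = √(2 × 130 / 10) = 5.099 s.
At impact: v_x = 74.4 m/s (unchanged), v_y = g t = 10 × 5.099 = 50.99 m/s.
Speed = √(v_x² + v_y²) = √(5535 + 2600) = 90.2 m/s.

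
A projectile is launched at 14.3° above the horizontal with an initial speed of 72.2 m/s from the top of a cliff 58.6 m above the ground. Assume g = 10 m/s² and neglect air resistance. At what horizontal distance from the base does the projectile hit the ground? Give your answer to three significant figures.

Components: v_x = 72.2 cos 14.3° = 69.96 m/s, v_y = 72.2 sin 14.3° = 17.83 m/s.
Vertical: 0 = 58.6 + 17.83 t − ½(10) t² ⇒ 5.000 t² − 17.83 t − 58.6 = 0.
t = [17.83 + √(317.9 + 1172)] / 10.00 = 5.643 s.
Horizontal: R = v_x · t = 69.96 × 5.643 = 395 m.

395 m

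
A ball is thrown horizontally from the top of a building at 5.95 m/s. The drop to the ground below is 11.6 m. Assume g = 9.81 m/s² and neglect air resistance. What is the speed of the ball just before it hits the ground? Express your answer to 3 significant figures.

Fall time: t = √(2 × 11.6 / 9.81) = 1.538 s.
At impact: v_x = 5.95 m/s (unchanged), v_y = g t = 9.81 × 1.538 = 15.09 m/s.
Speed = √(v_x² + v_y²) = √(35.40 + 227.7) = 16.2 m/s.

16.2 m/s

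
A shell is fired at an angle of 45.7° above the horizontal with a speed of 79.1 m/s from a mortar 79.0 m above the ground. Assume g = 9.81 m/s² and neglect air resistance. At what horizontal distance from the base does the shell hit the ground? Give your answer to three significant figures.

Components: v_x = 79.1 cos 45.7° = 55.24 m/s, v_y = 79.1 sin 45.7° = 56.61 m/s.
Vertical: 0 = 79.0 + 56.61 t − ½(9.81) t² ⇒ 4.905 t² − 56.61 t − 79.0 = 0.
t = [56.61 + √(3205 + 1550)] / 9.810 = 12.80 s.
Horizontal: R = v_x · t = 55.24 × 12.80 = 707 m.

707 m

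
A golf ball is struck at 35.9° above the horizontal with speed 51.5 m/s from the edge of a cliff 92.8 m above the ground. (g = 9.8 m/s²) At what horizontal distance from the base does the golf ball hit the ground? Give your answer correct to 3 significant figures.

351 m

Components: v_x = 51.5 cos 35.9° = 41.72 m/s, v_y = 51.5 sin 35.9° = 30.20 m/s.
Vertical: 0 = 92.8 + 30.20 t − ½(9.8) t² ⇒ 4.900 t² − 30.20 t − 92.8 = 0.
t = [30.20 + √(912.0 + 1819)] / 9.800 = 8.414 s.
Horizontal: R = v_x · t = 41.72 × 8.414 = 351 m.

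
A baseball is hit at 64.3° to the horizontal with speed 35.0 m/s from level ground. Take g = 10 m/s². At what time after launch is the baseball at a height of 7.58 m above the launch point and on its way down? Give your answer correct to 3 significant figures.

v_y0 = 35.0 sin 64.3° = 31.54 m/s.
Set y = v_y0 t − ½ g t² = 7.58: 5.000 t² − 31.54 t + 7.58 = 0.
t = [31.54 ± √(994.8 − 151.6)] / 10 = (31.54 ± 29.04) / 10, giving t = 0.250 s or t = 6.06 s.
On the way down corresponds to the larger root: t = 6.06 s.

6.06 s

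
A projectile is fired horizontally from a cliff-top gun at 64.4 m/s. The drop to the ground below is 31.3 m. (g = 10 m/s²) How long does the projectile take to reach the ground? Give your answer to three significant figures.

The horizontal speed doesn't affect the fall. With v_y0 = 0, h = ½ g t².
t = √(2 × 31.3 / 10) = √6.260 = 2.50 s.

2.50 s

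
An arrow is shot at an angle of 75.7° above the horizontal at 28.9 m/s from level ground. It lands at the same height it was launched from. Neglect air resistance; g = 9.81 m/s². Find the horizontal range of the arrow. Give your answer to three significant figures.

40.8 m

For level ground, R = v₀² sin(2θ) / g.
sin(2 × 75.7°) = sin 151.4° = 0.4787.
R = (28.9)² × 0.4787 / 9.81 = 40.8 m.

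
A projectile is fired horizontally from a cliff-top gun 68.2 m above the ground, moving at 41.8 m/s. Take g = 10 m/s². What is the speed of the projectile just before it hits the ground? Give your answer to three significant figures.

Fall time: t = √(2 × 68.2 / 10) = 3.693 s.
At impact: v_x = 41.8 m/s (unchanged), v_y = g t = 10 × 3.693 = 36.93 m/s.
Speed = √(v_x² + v_y²) = √(1747 + 1364) = 55.8 m/s.

55.8 m/s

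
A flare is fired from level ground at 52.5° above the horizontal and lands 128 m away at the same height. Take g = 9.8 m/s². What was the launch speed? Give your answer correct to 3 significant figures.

36.0 m/s

On level ground, R = v₀² sin(2θ) / g, so v₀ = √(R g / sin 2θ).
sin(2 × 52.5°) = 0.9659.
v₀ = √(128 × 9.8 / 0.9659) = √1299 = 36.0 m/s.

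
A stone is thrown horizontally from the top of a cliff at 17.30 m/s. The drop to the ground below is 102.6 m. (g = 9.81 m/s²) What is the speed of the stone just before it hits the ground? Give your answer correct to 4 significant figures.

Fall time: t = √(2 × 102.6 / 9.81) = 4.5736 s.
At impact: v_x = 17.30 m/s (unchanged), v_y = g t = 9.81 × 4.5736 = 44.867 m/s.
Speed = √(v_x² + v_y²) = √(299.29 + 2013.0) = 48.09 m/s.

48.09 m/s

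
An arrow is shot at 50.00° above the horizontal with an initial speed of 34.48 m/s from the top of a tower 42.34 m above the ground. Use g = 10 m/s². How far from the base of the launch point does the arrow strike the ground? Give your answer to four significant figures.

145.6 m

Components: v_x = 34.48 cos 50.00° = 22.163 m/s, v_y = 34.48 sin 50.00° = 26.413 m/s.
Vertical: 0 = 42.34 + 26.413 t − ½(10) t² ⇒ 5.000 t² − 26.413 t − 42.34 = 0.
t = [26.413 + √(697.65 + 846.80)] / 10.00 = 6.5712 s.
Horizontal: R = v_x · t = 22.163 × 6.5712 = 145.6 m.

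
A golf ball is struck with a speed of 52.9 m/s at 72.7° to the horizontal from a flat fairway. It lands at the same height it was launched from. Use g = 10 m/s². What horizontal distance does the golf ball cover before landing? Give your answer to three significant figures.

Components: v_x = 52.9 cos 72.7° = 15.73 m/s, v_y = 52.9 sin 72.7° = 50.51 m/s.
Time of flight (same landing height): t = 2 v_y / g = 2 × 50.51 / 10 = 10.10 s.
Range: R = v_x · t = 15.73 × 10.10 = 159 m.

159 m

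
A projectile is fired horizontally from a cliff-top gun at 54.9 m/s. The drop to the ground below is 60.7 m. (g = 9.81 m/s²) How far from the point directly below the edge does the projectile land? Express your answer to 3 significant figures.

Initial vertical velocity is zero, so the fall time comes from h = ½ g t²: t = √(2 × 60.7 / 9.81) = 3.518 s.
Horizontal motion is uniform at 54.9 m/s, so x = 54.9 × 3.518 = 193 m.

193 m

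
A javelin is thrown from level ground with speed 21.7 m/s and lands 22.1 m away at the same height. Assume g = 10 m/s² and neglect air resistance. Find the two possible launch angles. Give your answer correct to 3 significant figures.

14.0° and 76.0°

Level-ground range: R = v₀² sin(2θ)/g ⇒ sin 2θ = R g / v₀² = 22.1×10/21.7² = 0.4693.
2θ = arcsin(0.4693) = 27.99° or 180° − 27.99° = 152.01°.
So θ = 14.0° or θ = 76.0°.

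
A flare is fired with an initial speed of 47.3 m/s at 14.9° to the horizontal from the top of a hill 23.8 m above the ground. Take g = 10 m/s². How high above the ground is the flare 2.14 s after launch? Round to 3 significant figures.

26.9 m

v_y0 = 47.3 sin 14.9° = 12.16 m/s.
y(t) = 23.8 + v_y0 t − ½ g t² = 23.8 + 12.16×2.14 − ½×10×2.14² = 26.9 m.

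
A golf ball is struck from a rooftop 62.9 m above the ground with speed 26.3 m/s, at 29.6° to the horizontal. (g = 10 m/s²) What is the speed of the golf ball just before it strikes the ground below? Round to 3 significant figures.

v_x = 26.3 cos 29.6° = 22.87 m/s is unchanged throughout.
For the vertical component, v_y² = v_y0² + 2 g h = (12.99)² + 2×10×62.9 = 1427, so |v_y| = 37.78 m/s.
Impact speed = √(v_x² + v_y²) = √(523.0 + 1427) = 44.2 m/s.

44.2 m/s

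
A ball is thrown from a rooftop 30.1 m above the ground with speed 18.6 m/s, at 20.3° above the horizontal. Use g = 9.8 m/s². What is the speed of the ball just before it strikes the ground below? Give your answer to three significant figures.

30.6 m/s

v_x = 18.6 cos 20.3° = 17.44 m/s is unchanged throughout.
For the vertical component, v_y² = v_y0² + 2 g h = (6.453)² + 2×9.8×30.1 = 631.6, so |v_y| = 25.13 m/s.
Impact speed = √(v_x² + v_y²) = √(304.2 + 631.6) = 30.6 m/s.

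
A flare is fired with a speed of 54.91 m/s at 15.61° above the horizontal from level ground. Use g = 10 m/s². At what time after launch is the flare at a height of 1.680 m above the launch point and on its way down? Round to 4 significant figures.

v_y0 = 54.91 sin 15.61° = 14.776 m/s.
Set y = v_y0 t − ½ g t² = 1.680: 5.000 t² − 14.776 t + 1.680 = 0.
t = [14.776 ± √(218.33 − 33.600)] / 10 = (14.776 ± 13.592) / 10, giving t = 0.1184 s or t = 2.837 s.
On the way down corresponds to the larger root: t = 2.837 s.

2.837 s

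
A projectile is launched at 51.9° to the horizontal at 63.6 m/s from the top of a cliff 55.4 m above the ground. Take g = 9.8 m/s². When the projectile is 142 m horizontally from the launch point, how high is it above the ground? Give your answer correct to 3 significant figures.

v_x = 63.6 cos 51.9° = 39.24 m/s, v_y0 = 63.6 sin 51.9° = 50.05 m/s.
Time to reach x = 142 m: t = x / v_x = 142 / 39.24 = 3.619 s.
y = 55.4 + v_y0 t − ½ g t² = 55.4 + 50.05×3.619 − 4.900×3.619² = 172 m.

172 m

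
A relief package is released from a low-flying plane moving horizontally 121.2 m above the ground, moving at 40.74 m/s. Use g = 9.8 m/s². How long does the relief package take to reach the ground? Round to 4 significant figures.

4.973 s

The horizontal speed doesn't affect the fall. With v_y0 = 0, h = ½ g t².
t = √(2 × 121.2 / 9.8) = √24.735 = 4.973 s.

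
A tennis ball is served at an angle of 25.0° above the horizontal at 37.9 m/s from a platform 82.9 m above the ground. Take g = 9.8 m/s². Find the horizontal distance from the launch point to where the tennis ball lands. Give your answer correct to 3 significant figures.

208 m

Components: v_x = 37.9 cos 25.0° = 34.35 m/s, v_y = 37.9 sin 25.0° = 16.02 m/s.
Vertical: 0 = 82.9 + 16.02 t − ½(9.8) t² ⇒ 4.900 t² − 16.02 t − 82.9 = 0.
t = [16.02 + √(256.6 + 1625)] / 9.800 = 6.061 s.
Horizontal: R = v_x · t = 34.35 × 6.061 = 208 m.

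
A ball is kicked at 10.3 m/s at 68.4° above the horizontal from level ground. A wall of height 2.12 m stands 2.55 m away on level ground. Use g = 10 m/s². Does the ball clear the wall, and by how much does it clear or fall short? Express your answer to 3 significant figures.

v_x = 10.3 cos 68.4° = 3.792 m/s; v_y0 = 10.3 sin 68.4° = 9.577 m/s.
Time to reach the wall: t = 2.55 / 3.792 = 0.6725 s.
Height at that point: y = 9.577×0.6725 − 5.000×0.6725² = 4.179 m.
That is 4.179 − 2.12 = 2.06 m above the top of the wall, so the ball clears it.

Yes — it clears the wall by 2.06 m.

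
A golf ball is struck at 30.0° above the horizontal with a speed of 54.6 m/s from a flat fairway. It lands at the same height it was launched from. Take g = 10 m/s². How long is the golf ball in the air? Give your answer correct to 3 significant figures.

5.46 s

Vertical component: v_y = 54.6 sin 30.0° = 27.30 m/s.
For a projectile landing at launch height, time of flight is t = 2 v_y / g = 2 × 27.30 / 10 = 5.46 s.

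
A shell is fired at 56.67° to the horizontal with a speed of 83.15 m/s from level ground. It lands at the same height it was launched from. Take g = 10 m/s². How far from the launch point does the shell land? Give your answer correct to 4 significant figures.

Components: v_x = 83.15 cos 56.67° = 45.688 m/s, v_y = 83.15 sin 56.67° = 69.473 m/s.
Time of flight (same landing height): t = 2 v_y / g = 2 × 69.473 / 10 = 13.895 s.
Range: R = v_x · t = 45.688 × 13.895 = 634.8 m.

634.8 m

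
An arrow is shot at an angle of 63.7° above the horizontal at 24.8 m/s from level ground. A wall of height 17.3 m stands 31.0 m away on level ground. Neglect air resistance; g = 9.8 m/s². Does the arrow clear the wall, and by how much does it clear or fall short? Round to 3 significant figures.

v_x = 24.8 cos 63.7° = 10.99 m/s; v_y0 = 24.8 sin 63.7° = 22.23 m/s.
Time to reach the wall: t = 31.0 / 10.99 = 2.821 s.
Height at that point: y = 22.23×2.821 − 4.900×2.821² = 23.72 m.
That is 23.72 − 17.3 = 6.42 m above the top of the wall, so the arrow clears it.

Yes — it clears the wall by 6.42 m.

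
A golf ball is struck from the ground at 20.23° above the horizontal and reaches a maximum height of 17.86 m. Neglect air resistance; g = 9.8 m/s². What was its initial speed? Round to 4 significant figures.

54.11 m/s

At maximum height v_y = 0, so (v₀ sin θ)² = 2 g H.
v₀ sin 20.23° = √(2 × 9.8 × 17.86) = 18.710 m/s.
v₀ = 18.710 / sin 20.23° = 18.710 / 0.3458 = 54.11 m/s.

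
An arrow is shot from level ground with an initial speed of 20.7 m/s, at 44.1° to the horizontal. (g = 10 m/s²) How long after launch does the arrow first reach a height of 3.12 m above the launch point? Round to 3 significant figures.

v_y0 = 20.7 sin 44.1° = 14.41 m/s.
Set y = v_y0 t − ½ g t² = 3.12: 5.000 t² − 14.41 t + 3.12 = 0.
t = [14.41 ± √(207.6 − 62.40)] / 10 = (14.41 ± 12.05) / 10, giving t = 0.236 s or t = 2.65 s.
The arrow is on the way up at the first time, so t = 0.236 s.

0.236 s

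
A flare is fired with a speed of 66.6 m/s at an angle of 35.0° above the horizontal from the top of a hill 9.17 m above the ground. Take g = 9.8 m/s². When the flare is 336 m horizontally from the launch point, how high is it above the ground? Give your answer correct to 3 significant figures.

v_x = 66.6 cos 35.0° = 54.56 m/s, v_y0 = 66.6 sin 35.0° = 38.20 m/s.
Time to reach x = 336 m: t = x / v_x = 336 / 54.56 = 6.158 s.
y = 9.17 + v_y0 t − ½ g t² = 9.17 + 38.20×6.158 − 4.900×6.158² = 58.6 m.

58.6 m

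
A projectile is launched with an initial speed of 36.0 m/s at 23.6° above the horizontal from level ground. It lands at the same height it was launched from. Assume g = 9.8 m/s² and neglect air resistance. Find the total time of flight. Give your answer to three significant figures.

2.94 s

Vertical component: v_y = 36.0 sin 23.6° = 14.41 m/s.
For a projectile landing at launch height, time of flight is t = 2 v_y / g = 2 × 14.41 / 9.8 = 2.94 s.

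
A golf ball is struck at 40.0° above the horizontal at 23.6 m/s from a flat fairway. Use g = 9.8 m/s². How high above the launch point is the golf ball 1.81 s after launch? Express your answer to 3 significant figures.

v_y0 = 23.6 sin 40.0° = 15.17 m/s.
y(t) = v_y0 t − ½ g t² = 15.17×1.81 − 4.900×1.81² = 11.4 m.

11.4 m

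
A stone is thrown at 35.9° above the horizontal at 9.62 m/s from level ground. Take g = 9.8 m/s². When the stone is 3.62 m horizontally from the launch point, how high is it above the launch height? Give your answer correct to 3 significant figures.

1.56 m

v_x = 9.62 cos 35.9° = 7.793 m/s, v_y0 = 9.62 sin 35.9° = 5.641 m/s.
Time to reach x = 3.62 m: t = x / v_x = 3.62 / 7.793 = 0.4645 s.
y = v_y0 t − ½ g t² = 5.641×0.4645 − 4.900×0.4645² = 1.56 m.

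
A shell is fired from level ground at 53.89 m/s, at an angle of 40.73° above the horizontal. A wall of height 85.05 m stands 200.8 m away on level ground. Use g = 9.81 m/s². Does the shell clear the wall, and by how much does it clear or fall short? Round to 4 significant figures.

v_x = 53.89 cos 40.73° = 40.837 m/s; v_y0 = 53.89 sin 40.73° = 35.163 m/s.
Time to reach the wall: t = 200.8 / 40.837 = 4.9171 s.
Height at that point: y = 35.163×4.9171 − 4.905×4.9171² = 54.308 m.
That is 85.05 − 54.308 = 30.74 m below the top of the wall, so the shell does not clear it.

No — it falls 30.74 m short of clearing the wall.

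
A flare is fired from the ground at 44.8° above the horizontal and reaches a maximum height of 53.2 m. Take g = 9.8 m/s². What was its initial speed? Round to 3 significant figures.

45.8 m/s

At maximum height v_y = 0, so (v₀ sin θ)² = 2 g H.
v₀ sin 44.8° = √(2 × 9.8 × 53.2) = 32.29 m/s.
v₀ = 32.29 / sin 44.8° = 32.29 / 0.7046 = 45.8 m/s.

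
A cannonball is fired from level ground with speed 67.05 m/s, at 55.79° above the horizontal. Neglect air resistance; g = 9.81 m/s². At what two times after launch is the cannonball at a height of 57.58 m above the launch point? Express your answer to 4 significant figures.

1.157 s and 10.15 s

v_y0 = 67.05 sin 55.79° = 55.449 m/s.
Set y = v_y0 t − ½ g t² = 57.58: 4.905 t² − 55.449 t + 57.58 = 0.
t = [55.449 ± √(3074.6 − 1129.7)] / 9.81 = (55.449 ± 44.101) / 9.81, giving t = 1.157 s or t = 10.15 s.
So the cannonball is at 57.58 m at t = 1.157 s (rising) and t = 10.15 s (falling).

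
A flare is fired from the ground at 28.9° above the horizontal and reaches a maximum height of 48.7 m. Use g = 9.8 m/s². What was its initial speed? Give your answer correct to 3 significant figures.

63.9 m/s

At maximum height v_y = 0, so (v₀ sin θ)² = 2 g H.
v₀ sin 28.9° = √(2 × 9.8 × 48.7) = 30.90 m/s.
v₀ = 30.90 / sin 28.9° = 30.90 / 0.4833 = 63.9 m/s.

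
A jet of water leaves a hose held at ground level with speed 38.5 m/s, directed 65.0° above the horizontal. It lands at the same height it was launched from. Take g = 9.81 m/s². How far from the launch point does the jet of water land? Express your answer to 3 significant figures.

116 m

Components: v_x = 38.5 cos 65.0° = 16.27 m/s, v_y = 38.5 sin 65.0° = 34.89 m/s.
Time of flight (same landing height): t = 2 v_y / g = 2 × 34.89 / 9.81 = 7.113 s.
Range: R = v_x · t = 16.27 × 7.113 = 116 m.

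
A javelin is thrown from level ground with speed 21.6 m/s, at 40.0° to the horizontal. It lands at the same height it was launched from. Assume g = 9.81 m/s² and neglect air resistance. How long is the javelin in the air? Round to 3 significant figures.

Vertical component: v_y = 21.6 sin 40.0° = 13.88 m/s.
For a projectile landing at launch height, time of flight is t = 2 v_y / g = 2 × 13.88 / 9.81 = 2.83 s.

2.83 s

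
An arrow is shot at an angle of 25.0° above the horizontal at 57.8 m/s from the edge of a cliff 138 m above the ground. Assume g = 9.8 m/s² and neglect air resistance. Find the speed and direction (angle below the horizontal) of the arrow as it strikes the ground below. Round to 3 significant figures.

77.8 m/s at 47.6° below the horizontal

v_x = 57.8 cos 25.0° = 52.38 m/s (constant).
|v_y| at impact = √((24.43)² + 2×9.8×138) = 57.46 m/s.
Speed = √(52.38² + 57.46²) = 77.8 m/s; angle = arctan(57.46/52.38) = 47.6° below horizontal.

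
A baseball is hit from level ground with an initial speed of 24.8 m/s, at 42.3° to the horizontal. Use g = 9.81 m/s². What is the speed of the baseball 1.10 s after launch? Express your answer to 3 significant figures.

v_x = 24.8 cos 42.3° = 18.34 m/s (constant).
v_y(t) = 24.8 sin 42.3° − g t = 16.69 − 9.81 × 1.10 = 5.899 m/s.
Speed = √(v_x² + v_y²) = √(336.4 + 34.80) = 19.3 m/s.

19.3 m/s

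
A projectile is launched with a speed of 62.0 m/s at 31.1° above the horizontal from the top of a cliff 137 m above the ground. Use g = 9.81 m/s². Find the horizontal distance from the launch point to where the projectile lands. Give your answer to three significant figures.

503 m

Components: v_x = 62.0 cos 31.1° = 53.09 m/s, v_y = 62.0 sin 31.1° = 32.03 m/s.
Vertical: 0 = 137 + 32.03 t − ½(9.81) t² ⇒ 4.905 t² − 32.03 t − 137 = 0.
t = [32.03 + √(1026 + 2688)] / 9.810 = 9.477 s.
Horizontal: R = v_x · t = 53.09 × 9.477 = 503 m.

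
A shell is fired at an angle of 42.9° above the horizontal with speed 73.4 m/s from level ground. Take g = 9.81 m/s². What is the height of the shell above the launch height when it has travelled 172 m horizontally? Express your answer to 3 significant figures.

v_x = 73.4 cos 42.9° = 53.77 m/s, v_y0 = 73.4 sin 42.9° = 49.96 m/s.
Time to reach x = 172 m: t = x / v_x = 172 / 53.77 = 3.199 s.
y = v_y0 t − ½ g t² = 49.96×3.199 − 4.905×3.199² = 110 m.

110 m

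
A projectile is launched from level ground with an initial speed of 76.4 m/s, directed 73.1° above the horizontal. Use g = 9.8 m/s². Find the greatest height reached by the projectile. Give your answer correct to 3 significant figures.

273 m

Vertical component of launch velocity: v_y = 76.4 sin 73.1° = 73.10 m/s.
At the highest point the vertical velocity is zero, so v_y² = 2 g h_max.
h_max = (73.10)² / (2 × 9.8) = 5344 / 19.60 = 273 m.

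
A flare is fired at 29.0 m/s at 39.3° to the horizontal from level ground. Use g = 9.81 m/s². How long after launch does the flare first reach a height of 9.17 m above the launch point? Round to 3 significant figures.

0.593 s

v_y0 = 29.0 sin 39.3° = 18.37 m/s.
Set y = v_y0 t − ½ g t² = 9.17: 4.905 t² − 18.37 t + 9.17 = 0.
t = [18.37 ± √(337.5 − 179.9)] / 9.81 = (18.37 ± 12.55) / 9.81, giving t = 0.593 s or t = 3.15 s.
The flare is on the way up at the first time, so t = 0.593 s.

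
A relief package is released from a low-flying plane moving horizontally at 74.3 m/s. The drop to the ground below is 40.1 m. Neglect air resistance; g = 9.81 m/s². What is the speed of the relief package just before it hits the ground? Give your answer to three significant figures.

Fall time: t = √(2 × 40.1 / 9.81) = 2.859 s.
At impact: v_x = 74.3 m/s (unchanged), v_y = g t = 9.81 × 2.859 = 28.05 m/s.
Speed = √(v_x² + v_y²) = √(5520 + 786.8) = 79.4 m/s.

79.4 m/s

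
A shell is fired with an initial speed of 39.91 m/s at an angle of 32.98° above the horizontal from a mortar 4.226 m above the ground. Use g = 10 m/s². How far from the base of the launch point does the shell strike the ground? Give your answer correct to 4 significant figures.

151.7 m

Components: v_x = 39.91 cos 32.98° = 33.479 m/s, v_y = 39.91 sin 32.98° = 21.725 m/s.
Vertical: 0 = 4.226 + 21.725 t − ½(10) t² ⇒ 5.000 t² − 21.725 t − 4.226 = 0.
t = [21.725 + √(471.98 + 84.520)] / 10.00 = 4.5315 s.
Horizontal: R = v_x · t = 33.479 × 4.5315 = 151.7 m.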